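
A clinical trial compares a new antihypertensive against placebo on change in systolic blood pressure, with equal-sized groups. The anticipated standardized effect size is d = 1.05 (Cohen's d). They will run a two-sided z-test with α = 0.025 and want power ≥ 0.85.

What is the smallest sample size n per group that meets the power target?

Set Φ(δ − 2.241) = 0.85; then δ − 2.241 = Φ⁻¹(0.85) = 1.036, giving δ = 3.278.
(For δ > 0 the lower-tail rejection region contributes negligibly to power, so the one-term inversion is standard.)
δ = d·√(n/2) ⇒ n = 2(δ/d)² = 2 × (3.278 / 1.05)² = 19.49.
Round up to the next whole unit.

n = 20 per group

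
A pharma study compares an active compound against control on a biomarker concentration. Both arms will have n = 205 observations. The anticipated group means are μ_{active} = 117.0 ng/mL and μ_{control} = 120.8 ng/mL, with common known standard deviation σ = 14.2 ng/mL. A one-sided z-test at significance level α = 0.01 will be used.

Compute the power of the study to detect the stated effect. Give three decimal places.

Power ≈ 0.649

Standardized effect: d = |μ_{active} − μ_{control}| / σ = |117.0 − 120.8| / 14.2 = 0.2676
Noncentrality parameter: λ = d·√(n/2) = 0.2676 × √(205/2) = 2.7093
One-sided α = 0.01 → critical value z_{0.01} = 2.326.
Power = P(Z > 2.326 − λ) = Φ(0.383) = 0.6491.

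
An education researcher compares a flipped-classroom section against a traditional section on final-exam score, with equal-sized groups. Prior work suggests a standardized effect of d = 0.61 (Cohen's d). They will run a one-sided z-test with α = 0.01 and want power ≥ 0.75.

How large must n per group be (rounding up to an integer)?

n = 49 per group

For power 0.75 need Φ(δ − z_{0.01}) = 0.75, so δ = z_{0.01} + z_{0.25} = 2.326 + 0.674 = 3.001.
δ = d·√(n/2) ⇒ n = 2(δ/d)² = 2 × (3.001 / 0.61)² = 48.40.
Rounding up, n = 49 per group.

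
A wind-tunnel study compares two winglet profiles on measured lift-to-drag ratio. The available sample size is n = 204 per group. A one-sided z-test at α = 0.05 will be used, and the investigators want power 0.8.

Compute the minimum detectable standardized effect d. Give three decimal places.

d ≈ 0.246

Required noncentrality: δ = z_{0.05} + z_{0.20} = 1.645 + 0.842 = 2.486.
δ = d·√(n/2) ⇒ d = δ/√(n/2) = 2.486/√(204/2) = 0.2462.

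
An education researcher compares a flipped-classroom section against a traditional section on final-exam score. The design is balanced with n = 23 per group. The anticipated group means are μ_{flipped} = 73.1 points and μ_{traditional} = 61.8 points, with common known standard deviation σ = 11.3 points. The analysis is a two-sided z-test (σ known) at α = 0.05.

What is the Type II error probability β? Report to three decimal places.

Standardized effect: d = |μ_{flipped} − μ_{traditional}| / σ = |73.1 − 61.8| / 11.3 = 1.0000
Noncentrality parameter: δ = d·√(n/2) = 1.0000 × √(23/2) = 3.3912
Two-sided α = 0.05 → critical value z_{0.025} = 1.960.
Power = Φ(δ − 1.960) + Φ(−δ − 1.960) = Φ(1.431) + Φ(-5.351) = 0.9238 + 0.0000 = 0.9238.
Type II error: β = 1 − power = 1 − 0.9238 = 0.0762.

β ≈ 0.076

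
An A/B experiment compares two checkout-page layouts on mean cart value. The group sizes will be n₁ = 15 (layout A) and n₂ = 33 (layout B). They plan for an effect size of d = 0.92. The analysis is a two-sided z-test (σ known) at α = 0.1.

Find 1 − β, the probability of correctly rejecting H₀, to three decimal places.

Power ≈ 0.905

Noncentrality parameter: δ = d / √(1/n₁ + 1/n₂) = 0.92 / √(1/15 + 1/33) = 2.9544
Two-sided α = 0.1 → critical value z_{0.05} = 1.645.
Power = Φ(δ − 1.645) + Φ(−δ − 1.645) = Φ(1.310) + Φ(-4.599) = 0.9048 + 0.0000 = 0.9048.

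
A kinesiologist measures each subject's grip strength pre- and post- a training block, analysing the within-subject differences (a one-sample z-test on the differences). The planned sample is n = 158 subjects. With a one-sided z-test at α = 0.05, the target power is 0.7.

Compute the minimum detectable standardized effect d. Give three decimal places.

Required noncentrality: δ = z_{0.05} + z_{0.30} = 1.645 + 0.524 = 2.169.
δ = d·√n ⇒ d = δ/√n = 2.169/√158 = 0.1726.

d ≈ 0.173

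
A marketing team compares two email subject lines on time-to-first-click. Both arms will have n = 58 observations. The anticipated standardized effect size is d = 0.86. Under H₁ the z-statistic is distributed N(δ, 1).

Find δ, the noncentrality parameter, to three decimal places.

δ ≈ 4.631

The noncentrality parameter scales effect size by the design's sample-size factor: δ = d·√(n/2) = 0.86 × √(58/2) = 4.6312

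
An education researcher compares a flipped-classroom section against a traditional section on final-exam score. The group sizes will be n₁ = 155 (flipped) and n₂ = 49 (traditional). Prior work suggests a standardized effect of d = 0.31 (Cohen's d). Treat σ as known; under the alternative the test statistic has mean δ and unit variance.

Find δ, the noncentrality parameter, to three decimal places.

δ = d / √(1/n₁ + 1/n₂) = 0.31 / √(1/155 + 1/49) = 1.8915

δ ≈ 1.892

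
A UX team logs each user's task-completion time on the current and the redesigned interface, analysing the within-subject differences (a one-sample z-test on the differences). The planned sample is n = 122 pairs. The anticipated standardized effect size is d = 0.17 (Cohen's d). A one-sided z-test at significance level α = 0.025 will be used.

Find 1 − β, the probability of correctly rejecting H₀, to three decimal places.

Noncentrality parameter: δ = d·√n = 0.17 × √122 = 1.8777
Critical value for a one-sided test at α = 0.025: z_α = 1.960.
Power = P(Z > 1.960 − δ) = Φ(-0.082) = 0.4672.

Power ≈ 0.467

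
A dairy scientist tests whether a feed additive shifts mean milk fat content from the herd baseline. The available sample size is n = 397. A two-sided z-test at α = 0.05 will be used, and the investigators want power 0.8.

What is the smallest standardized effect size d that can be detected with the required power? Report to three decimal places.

d ≈ 0.141

Required noncentrality: δ = z_{0.025} + z_{0.20} = 1.960 + 0.842 = 2.802.
(Lower-tail contribution to power is negligible for δ > 0.)
δ = d·√n ⇒ d = δ/√n = 2.802/√397 = 0.1406.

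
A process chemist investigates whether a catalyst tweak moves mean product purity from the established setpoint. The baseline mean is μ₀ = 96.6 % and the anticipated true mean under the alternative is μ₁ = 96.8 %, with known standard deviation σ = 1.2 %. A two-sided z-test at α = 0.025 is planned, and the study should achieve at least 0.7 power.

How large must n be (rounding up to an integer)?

n = 276

Standardized effect: d = |μ₁ − μ₀| / σ = |96.8 − 96.6| / 1.2 = 0.1667
For power 0.7 need Φ(δ − z_{0.0125}) = 0.7, so δ = z_{0.0125} + z_{0.30} = 2.241 + 0.524 = 2.766.
(For δ > 0 the lower-tail rejection region contributes negligibly to power, so the one-term inversion is standard.)
δ = d·√n ⇒ n = (δ/d)² = (2.766 / 0.1667)² = 275.39.
Round up to the next whole unit.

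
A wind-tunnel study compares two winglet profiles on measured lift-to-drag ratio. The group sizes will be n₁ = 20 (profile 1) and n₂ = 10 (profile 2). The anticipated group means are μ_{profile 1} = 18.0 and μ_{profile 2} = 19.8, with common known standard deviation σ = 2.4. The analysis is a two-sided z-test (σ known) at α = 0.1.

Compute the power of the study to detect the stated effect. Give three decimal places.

Power ≈ 0.615

Standardized effect: d = |μ_{profile 1} − μ_{profile 2}| / σ = |18.0 − 19.8| / 2.4 = 0.7500
Noncentrality parameter: δ = d / √(1/n₁ + 1/n₂) = 0.7500 / √(1/20 + 1/10) = 1.9365
Critical value for a two-sided test at α = 0.1: z_{α/2} = 1.645.
Power = Φ(δ − 1.645) + Φ(−δ − 1.645) = Φ(0.292) + Φ(-3.581) = 0.6147 + 0.0002 = 0.6149.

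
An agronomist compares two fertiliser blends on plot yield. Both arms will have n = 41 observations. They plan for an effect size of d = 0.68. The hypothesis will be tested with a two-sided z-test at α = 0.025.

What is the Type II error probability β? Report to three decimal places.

β ≈ 0.201

Noncentrality parameter: δ = d·√(n/2) = 0.68 × √(41/2) = 3.0788
Two-sided α = 0.025 → critical value z_{0.0125} = 2.241.
Power = Φ(δ − 2.241) + Φ(−δ − 2.241) = Φ(0.837) + Φ(-5.320) = 0.7988 + 0.0000 = 0.7988.
Type II error: β = 1 − power = 1 − 0.7988 = 0.2012.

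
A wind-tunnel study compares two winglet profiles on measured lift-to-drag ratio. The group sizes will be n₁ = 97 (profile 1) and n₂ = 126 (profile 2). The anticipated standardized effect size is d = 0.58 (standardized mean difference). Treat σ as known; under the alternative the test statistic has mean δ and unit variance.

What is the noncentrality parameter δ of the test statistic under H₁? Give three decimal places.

δ ≈ 4.294

The noncentrality parameter scales effect size by the design's sample-size factor: δ = d / √(1/n₁ + 1/n₂) = 0.58 / √(1/97 + 1/126) = 4.2938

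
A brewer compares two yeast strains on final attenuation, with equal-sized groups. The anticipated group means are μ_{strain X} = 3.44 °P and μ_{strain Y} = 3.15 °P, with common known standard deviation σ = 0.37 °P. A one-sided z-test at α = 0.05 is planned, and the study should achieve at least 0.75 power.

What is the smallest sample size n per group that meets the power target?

n = 18 per group

Standardized effect: d = |μ_{strain X} − μ_{strain Y}| / σ = |3.44 − 3.15| / 0.37 = 0.7838
Set Φ(δ − 1.645) = 0.75; then δ − 1.645 = Φ⁻¹(0.75) = 0.674, giving δ = 2.319.
δ = d·√(n/2) ⇒ n = 2(δ/d)² = 2 × (2.319 / 0.7838)² = 17.51.
Rounding up, n = 18 per group.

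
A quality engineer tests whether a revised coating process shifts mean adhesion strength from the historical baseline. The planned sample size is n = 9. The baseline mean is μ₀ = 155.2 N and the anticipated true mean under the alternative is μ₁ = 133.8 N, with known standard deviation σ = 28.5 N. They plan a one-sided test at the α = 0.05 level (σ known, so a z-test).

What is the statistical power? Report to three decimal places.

Power ≈ 0.728

Standardized effect: d = |μ₁ − μ₀| / σ = |133.8 − 155.2| / 28.5 = 0.7509
Noncentrality parameter: λ = d·√n = 0.7509 × √9 = 2.2526
Critical value for a one-sided test at α = 0.05: z_α = 1.645.
Power = P(Z > 1.645 − λ) = Φ(0.608) = 0.7283.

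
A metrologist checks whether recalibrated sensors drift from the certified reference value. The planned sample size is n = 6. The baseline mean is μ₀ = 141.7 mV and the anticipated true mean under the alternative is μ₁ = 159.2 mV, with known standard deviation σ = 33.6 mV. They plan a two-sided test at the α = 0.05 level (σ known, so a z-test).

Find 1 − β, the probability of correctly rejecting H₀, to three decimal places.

Standardized effect: d = |μ₁ − μ₀| / σ = |159.2 − 141.7| / 33.6 = 0.5208
Noncentrality parameter: δ = d·√n = 0.5208 × √6 = 1.2758
Critical value for a two-sided test at α = 0.05: z_{α/2} = 1.960.
Power = Φ(δ − 1.960) + Φ(−δ − 1.960) = Φ(-0.684) + Φ(-3.236) = 0.2469 + 0.0006 = 0.2475.

Power ≈ 0.248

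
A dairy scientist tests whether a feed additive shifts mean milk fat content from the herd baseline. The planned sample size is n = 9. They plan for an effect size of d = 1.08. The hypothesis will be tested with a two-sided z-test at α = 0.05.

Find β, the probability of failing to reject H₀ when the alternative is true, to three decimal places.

β ≈ 0.100

Noncentrality parameter: δ = d·√n = 1.08 × √9 = 3.2400
Critical value for a two-sided test at α = 0.05: z_{α/2} = 1.960.
Power = Φ(δ − 1.960) + Φ(−δ − 1.960) = Φ(1.280) + Φ(-5.200) = 0.8997 + 0.0000 = 0.8997.
Type II error: β = 1 − power = 1 − 0.8997 = 0.1003.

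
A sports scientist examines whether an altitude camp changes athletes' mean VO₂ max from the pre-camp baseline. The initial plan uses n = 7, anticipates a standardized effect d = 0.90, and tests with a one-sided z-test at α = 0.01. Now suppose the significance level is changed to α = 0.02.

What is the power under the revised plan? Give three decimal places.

δ = d·√n = 0.90 × √7 = 2.3812 (unchanged). New critical value: z_{0.02} = 2.054.
Revised power = P(Z > 2.054 − δ) = Φ(0.327) = 0.6283.

Power ≈ 0.628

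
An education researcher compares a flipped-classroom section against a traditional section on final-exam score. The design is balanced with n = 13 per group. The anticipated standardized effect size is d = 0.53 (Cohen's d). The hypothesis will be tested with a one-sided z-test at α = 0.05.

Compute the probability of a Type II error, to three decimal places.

Noncentrality parameter: δ = d·√(n/2) = 0.53 × √(13/2) = 1.3512
Critical value for a one-sided test at α = 0.05: z_α = 1.645.
Power = Φ(δ − 1.645) = Φ(-0.294) = 0.3845.
Type II error: β = 1 − power = 1 − 0.3845 = 0.6155.

β ≈ 0.615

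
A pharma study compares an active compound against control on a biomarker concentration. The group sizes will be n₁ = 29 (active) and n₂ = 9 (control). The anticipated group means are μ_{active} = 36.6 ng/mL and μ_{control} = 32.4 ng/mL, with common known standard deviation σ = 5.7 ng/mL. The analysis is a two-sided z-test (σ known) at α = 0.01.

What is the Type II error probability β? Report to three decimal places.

β ≈ 0.740

Standardized effect: d = |μ_{active} − μ_{control}| / σ = |36.6 − 32.4| / 5.7 = 0.7368
Noncentrality parameter: λ = d / √(1/n₁ + 1/n₂) = 0.7368 / √(1/29 + 1/9) = 1.9311
Two-sided α = 0.01 → critical value z_{0.005} = 2.576.
Power = Φ(λ − 2.576) + Φ(−λ − 2.576) = Φ(-0.645) + Φ(-4.507) = 0.2595 + 0.0000 = 0.2596.
Type II error: β = 1 − power = 1 − 0.2596 = 0.7404.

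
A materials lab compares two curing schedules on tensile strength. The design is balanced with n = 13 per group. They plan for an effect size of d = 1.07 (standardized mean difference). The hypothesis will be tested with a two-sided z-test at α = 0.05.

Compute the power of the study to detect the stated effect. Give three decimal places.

Power ≈ 0.779

Noncentrality parameter: δ = d·√(n/2) = 1.07 × √(13/2) = 2.7280
Critical value for a two-sided test at α = 0.05: z_{α/2} = 1.960.
Power = Φ(δ − 1.960) + Φ(−δ − 1.960) = Φ(0.768) + Φ(-4.688) = 0.7788 + 0.0000 = 0.7788.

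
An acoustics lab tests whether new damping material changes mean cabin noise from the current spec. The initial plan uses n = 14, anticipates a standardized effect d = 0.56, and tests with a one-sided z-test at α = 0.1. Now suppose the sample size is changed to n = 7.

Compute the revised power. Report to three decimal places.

With n = 7: δ = d·√n = 0.56 × √7 = 1.4816. Critical value z_{0.1} = 1.282.
Revised power = P(Z > 1.282 − δ) = Φ(0.200) = 0.5793.

Power ≈ 0.579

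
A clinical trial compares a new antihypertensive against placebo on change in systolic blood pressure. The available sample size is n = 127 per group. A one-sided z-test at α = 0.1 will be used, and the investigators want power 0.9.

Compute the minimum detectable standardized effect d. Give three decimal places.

d ≈ 0.322

Required noncentrality: δ = z_{0.1} + z_{0.10} = 1.282 + 1.282 = 2.563.
δ = d·√(n/2) ⇒ d = δ/√(n/2) = 2.563/√(127/2) = 0.3216.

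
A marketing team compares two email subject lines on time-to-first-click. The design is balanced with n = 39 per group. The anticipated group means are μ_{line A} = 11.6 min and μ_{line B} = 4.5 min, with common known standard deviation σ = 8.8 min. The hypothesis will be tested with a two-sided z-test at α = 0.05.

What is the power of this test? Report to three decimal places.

Power ≈ 0.946

Standardized effect: d = |μ_{line A} − μ_{line B}| / σ = |11.6 − 4.5| / 8.8 = 0.8068
Noncentrality parameter: δ = d·√(n/2) = 0.8068 × √(39/2) = 3.5628
Critical value for a two-sided test at α = 0.05: z_{α/2} = 1.960.
Power = Φ(δ − 1.960) + Φ(−δ − 1.960) = Φ(1.603) + Φ(-5.523) = 0.9455 + 0.0000 = 0.9455.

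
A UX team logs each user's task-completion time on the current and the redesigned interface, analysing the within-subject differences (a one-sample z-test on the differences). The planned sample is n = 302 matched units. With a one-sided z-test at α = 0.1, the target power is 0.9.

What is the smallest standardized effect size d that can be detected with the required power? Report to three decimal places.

d ≈ 0.147

Need Φ(δ − 1.282) = 0.9, so δ = 1.282 + 1.282 = 2.563.
δ = d·√n ⇒ d = δ/√n = 2.563/√302 = 0.1475.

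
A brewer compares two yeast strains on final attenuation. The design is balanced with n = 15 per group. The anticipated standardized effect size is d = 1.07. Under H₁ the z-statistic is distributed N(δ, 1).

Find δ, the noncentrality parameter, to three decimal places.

The noncentrality parameter scales effect size by the design's sample-size factor: δ = d·√(n/2) = 1.07 × √(15/2) = 2.9303

δ ≈ 2.930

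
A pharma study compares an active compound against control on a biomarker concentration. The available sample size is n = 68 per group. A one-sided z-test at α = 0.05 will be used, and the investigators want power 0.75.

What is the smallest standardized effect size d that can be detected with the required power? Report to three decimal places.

d ≈ 0.398

Need Φ(δ − 1.645) = 0.75, so δ = 1.645 + 0.674 = 2.319.
δ = d·√(n/2) ⇒ d = δ/√(n/2) = 2.319/√(68/2) = 0.3978.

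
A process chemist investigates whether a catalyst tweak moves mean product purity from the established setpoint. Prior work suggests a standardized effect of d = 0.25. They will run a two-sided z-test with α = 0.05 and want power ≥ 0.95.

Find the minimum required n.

n = 208

For power 0.95 need Φ(δ − z_{0.025}) = 0.95, so δ = z_{0.025} + z_{0.05} = 1.960 + 1.645 = 3.605.
(The Φ(−δ − z_{α/2}) term is vanishingly small for δ > 0 and is dropped in the standard sample-size formula.)
δ = d·√n ⇒ n = (δ/d)² = (3.605 / 0.25)² = 207.92.
Rounding up, n = 208.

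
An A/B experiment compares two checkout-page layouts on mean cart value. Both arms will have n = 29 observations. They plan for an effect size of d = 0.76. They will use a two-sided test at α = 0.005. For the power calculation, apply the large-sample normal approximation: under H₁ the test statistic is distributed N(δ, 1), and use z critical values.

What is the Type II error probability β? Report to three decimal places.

β ≈ 0.465

Noncentrality parameter: δ = d·√(n/2) = 0.76 × √(29/2) = 2.8940
Critical value for a two-sided test at α = 0.005: z_{α/2} = 2.807.
Power = Φ(δ − 2.807) + Φ(−δ − 2.807) = Φ(0.087) + Φ(-5.701) = 0.5346 + 0.0000 = 0.5346.
Type II error: β = 1 − power = 1 − 0.5346 = 0.4654.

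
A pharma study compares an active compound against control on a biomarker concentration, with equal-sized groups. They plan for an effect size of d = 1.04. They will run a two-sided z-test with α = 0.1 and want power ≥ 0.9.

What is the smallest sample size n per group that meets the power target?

n = 16 per group

Set Φ(δ − 1.645) = 0.9; then δ − 1.645 = Φ⁻¹(0.9) = 1.282, giving δ = 2.926.
(The Φ(−δ − z_{α/2}) term is vanishingly small for δ > 0 and is dropped in the standard sample-size formula.)
δ = d·√(n/2) ⇒ n = 2(δ/d)² = 2 × (2.926 / 1.04)² = 15.84.
Round up to the next whole unit.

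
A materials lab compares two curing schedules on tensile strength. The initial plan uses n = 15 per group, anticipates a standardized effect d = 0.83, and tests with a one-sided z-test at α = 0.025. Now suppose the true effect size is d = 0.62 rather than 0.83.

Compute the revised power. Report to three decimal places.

With d = 0.62: δ = d·√(n/2) = 0.62 × √(15/2) = 1.6979. Critical value z_{0.025} = 1.960.
Revised power = P(Z > 1.960 − δ) = Φ(-0.262) = 0.3967.

Power ≈ 0.397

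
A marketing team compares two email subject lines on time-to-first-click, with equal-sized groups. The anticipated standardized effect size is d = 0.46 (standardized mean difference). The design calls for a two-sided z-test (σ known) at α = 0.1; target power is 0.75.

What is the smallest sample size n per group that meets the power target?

Set Φ(δ − 1.645) = 0.75; then δ − 1.645 = Φ⁻¹(0.75) = 0.674, giving δ = 2.319.
(The Φ(−δ − z_{α/2}) term is vanishingly small for δ > 0 and is dropped in the standard sample-size formula.)
δ = d·√(n/2) ⇒ n = 2(δ/d)² = 2 × (2.319 / 0.46)² = 50.84.
Rounding up, n = 51 per group.

n = 51 per group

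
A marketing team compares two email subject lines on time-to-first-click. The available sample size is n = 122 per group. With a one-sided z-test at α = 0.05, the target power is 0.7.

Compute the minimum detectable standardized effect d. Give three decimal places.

d ≈ 0.278

Need Φ(δ − 1.645) = 0.7, so δ = 1.645 + 0.524 = 2.169.
δ = d·√(n/2) ⇒ d = δ/√(n/2) = 2.169/√(122/2) = 0.2777.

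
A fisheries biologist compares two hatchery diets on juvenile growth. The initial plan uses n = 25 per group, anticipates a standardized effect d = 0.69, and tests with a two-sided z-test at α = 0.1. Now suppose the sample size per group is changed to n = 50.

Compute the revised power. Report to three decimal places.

With n = 50 per group: δ = d·√(n/2) = 0.69 × √(50/2) = 3.4500. Critical value z_{0.05} = 1.645.
Revised power = Φ(δ − 1.645) + Φ(−δ − 1.645) = Φ(1.805) + Φ(-5.095) = 0.9645 + 0.0000 = 0.9645.

Power ≈ 0.964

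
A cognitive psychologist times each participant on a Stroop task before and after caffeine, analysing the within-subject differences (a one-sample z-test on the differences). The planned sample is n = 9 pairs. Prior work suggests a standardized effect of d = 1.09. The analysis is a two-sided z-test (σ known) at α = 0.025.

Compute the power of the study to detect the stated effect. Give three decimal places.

Power ≈ 0.848

Noncentrality parameter: δ = d·√n = 1.09 × √9 = 3.2700
Critical value for a two-sided test at α = 0.025: z_{α/2} = 2.241.
Power = Φ(δ − 2.241) + Φ(−δ − 2.241) = Φ(1.029) + Φ(-5.511) = 0.8482 + 0.0000 = 0.8482.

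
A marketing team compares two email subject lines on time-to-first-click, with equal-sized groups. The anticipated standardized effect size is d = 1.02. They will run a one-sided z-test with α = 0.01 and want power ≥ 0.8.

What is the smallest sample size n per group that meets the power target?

Set Φ(δ − 2.326) = 0.8; then δ − 2.326 = Φ⁻¹(0.8) = 0.842, giving δ = 3.168.
δ = d·√(n/2) ⇒ n = 2(δ/d)² = 2 × (3.168 / 1.02)² = 19.29.
Rounding up, n = 20 per group.

n = 20 per group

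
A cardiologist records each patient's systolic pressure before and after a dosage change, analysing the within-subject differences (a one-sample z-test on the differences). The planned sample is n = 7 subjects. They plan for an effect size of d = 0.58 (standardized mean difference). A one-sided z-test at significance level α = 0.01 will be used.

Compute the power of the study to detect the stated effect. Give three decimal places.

Noncentrality parameter: δ = d·√n = 0.58 × √7 = 1.5345
One-sided α = 0.01 → critical value z_{0.01} = 2.326.
Power = P(Z > 2.326 − δ) = Φ(-0.792) = 0.2142.

Power ≈ 0.214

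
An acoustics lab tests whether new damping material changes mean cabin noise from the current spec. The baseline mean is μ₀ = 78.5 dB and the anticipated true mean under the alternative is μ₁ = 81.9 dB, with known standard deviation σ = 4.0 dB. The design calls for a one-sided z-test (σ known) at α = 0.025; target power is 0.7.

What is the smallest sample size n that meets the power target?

n = 9

Standardized effect: d = |μ₁ − μ₀| / σ = |81.9 − 78.5| / 4.0 = 0.8500
For power 0.7 need Φ(δ − z_{0.025}) = 0.7, so δ = z_{0.025} + z_{0.30} = 1.960 + 0.524 = 2.484.
δ = d·√n ⇒ n = (δ/d)² = (2.484 / 0.8500)² = 8.54.
Rounding up, n = 9.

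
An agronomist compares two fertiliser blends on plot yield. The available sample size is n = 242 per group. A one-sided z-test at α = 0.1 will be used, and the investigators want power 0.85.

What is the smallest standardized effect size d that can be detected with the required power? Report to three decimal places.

d ≈ 0.211

Required noncentrality: δ = z_{0.1} + z_{0.15} = 1.282 + 1.036 = 2.318.
δ = d·√(n/2) ⇒ d = δ/√(n/2) = 2.318/√(242/2) = 0.2107.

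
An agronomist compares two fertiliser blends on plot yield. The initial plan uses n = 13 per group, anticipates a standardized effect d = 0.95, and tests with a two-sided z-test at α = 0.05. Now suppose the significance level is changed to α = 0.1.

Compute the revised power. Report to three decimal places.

δ = d·√(n/2) = 0.95 × √(13/2) = 2.4220 (unchanged). New critical value: z_{0.05} = 1.645.
Revised power = Φ(δ − 1.645) + Φ(−δ − 1.645) = Φ(0.777) + Φ(-4.067) = 0.7815 + 0.0000 = 0.7815.

Power ≈ 0.781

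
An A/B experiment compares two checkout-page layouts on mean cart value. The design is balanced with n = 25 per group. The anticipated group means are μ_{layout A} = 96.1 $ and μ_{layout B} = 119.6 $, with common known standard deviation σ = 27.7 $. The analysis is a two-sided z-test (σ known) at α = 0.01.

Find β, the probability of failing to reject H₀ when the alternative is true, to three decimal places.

Standardized effect: d = |μ_{layout A} − μ_{layout B}| / σ = |96.1 − 119.6| / 27.7 = 0.8484
Noncentrality parameter: δ = d·√(n/2) = 0.8484 × √(25/2) = 2.9995
Two-sided α = 0.01 → critical value z_{0.005} = 2.576.
Power = Φ(δ − 2.576) + Φ(−δ − 2.576) = Φ(0.424) + Φ(-5.575) = 0.6641 + 0.0000 = 0.6641.
Type II error: β = 1 − power = 1 − 0.6641 = 0.3359.

β ≈ 0.336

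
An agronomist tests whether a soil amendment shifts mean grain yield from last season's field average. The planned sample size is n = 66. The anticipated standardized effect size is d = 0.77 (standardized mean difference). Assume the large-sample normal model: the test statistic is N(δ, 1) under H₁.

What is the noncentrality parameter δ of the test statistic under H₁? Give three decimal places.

δ = d·√n = 0.77 × √66 = 6.2555

δ ≈ 6.256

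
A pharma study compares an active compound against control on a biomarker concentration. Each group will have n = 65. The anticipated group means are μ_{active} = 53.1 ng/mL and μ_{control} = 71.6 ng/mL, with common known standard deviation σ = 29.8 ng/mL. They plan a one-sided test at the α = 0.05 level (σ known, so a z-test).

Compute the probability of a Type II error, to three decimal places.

Standardized effect: d = |μ_{active} − μ_{control}| / σ = |53.1 − 71.6| / 29.8 = 0.6208
Noncentrality parameter: λ = d·√(n/2) = 0.6208 × √(65/2) = 3.5391
Critical value for a one-sided test at α = 0.05: z_α = 1.645.
Power = Φ(λ − 1.645) = Φ(1.894) = 0.9709.
Type II error: β = 1 − power = 1 − 0.9709 = 0.0291.

β ≈ 0.029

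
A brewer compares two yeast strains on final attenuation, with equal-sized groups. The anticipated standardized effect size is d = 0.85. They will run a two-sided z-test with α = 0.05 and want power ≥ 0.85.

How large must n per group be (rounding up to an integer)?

For power 0.85 need Φ(δ − z_{0.025}) = 0.85, so δ = z_{0.025} + z_{0.15} = 1.960 + 1.036 = 2.996.
(For δ > 0 the lower-tail rejection region contributes negligibly to power, so the one-term inversion is standard.)
δ = d·√(n/2) ⇒ n = 2(δ/d)² = 2 × (2.996 / 0.85)² = 24.85.
Rounding up, n = 25 per group.

n = 25 per group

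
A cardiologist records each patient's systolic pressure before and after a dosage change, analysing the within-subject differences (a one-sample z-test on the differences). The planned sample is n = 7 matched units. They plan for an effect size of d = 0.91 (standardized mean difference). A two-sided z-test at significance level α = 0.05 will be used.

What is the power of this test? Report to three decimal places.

Power ≈ 0.673

Noncentrality parameter: δ = d·√n = 0.91 × √7 = 2.4076
Critical value for a two-sided test at α = 0.05: z_{α/2} = 1.960.
Power = Φ(δ − 1.960) + Φ(−δ − 1.960) = Φ(0.448) + Φ(-4.368) = 0.6728 + 0.0000 = 0.6728.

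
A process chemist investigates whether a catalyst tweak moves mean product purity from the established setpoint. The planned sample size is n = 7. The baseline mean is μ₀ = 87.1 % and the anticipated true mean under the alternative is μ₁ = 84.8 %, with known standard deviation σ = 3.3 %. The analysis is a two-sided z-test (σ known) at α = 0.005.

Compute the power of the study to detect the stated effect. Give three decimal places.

Standardized effect: d = |μ₁ − μ₀| / σ = |84.8 − 87.1| / 3.3 = 0.6970
Noncentrality parameter: δ = d·√n = 0.6970 × √7 = 1.8440
Critical value for a two-sided test at α = 0.005: z_{α/2} = 2.807.
Power = Φ(δ − 2.807) + Φ(−δ − 2.807) = Φ(-0.963) + Φ(-4.651) = 0.1678 + 0.0000 = 0.1678.

Power ≈ 0.168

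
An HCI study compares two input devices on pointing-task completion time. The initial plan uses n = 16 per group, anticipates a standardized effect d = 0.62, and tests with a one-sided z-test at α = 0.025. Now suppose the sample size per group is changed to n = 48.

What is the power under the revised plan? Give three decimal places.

With n = 48 per group: δ = d·√(n/2) = 0.62 × √(48/2) = 3.0374. Critical value z_{0.025} = 1.960.
Revised power = P(Z > 1.960 − δ) = Φ(1.077) = 0.8593.

Power ≈ 0.859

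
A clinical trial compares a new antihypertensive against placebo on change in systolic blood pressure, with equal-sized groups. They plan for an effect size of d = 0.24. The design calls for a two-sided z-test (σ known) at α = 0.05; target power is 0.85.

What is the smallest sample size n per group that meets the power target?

n = 312 per group

For power 0.85 need Φ(δ − z_{0.025}) = 0.85, so δ = z_{0.025} + z_{0.15} = 1.960 + 1.036 = 2.996.
(Ignoring the negligible lower-tail rejection probability gives the usual closed-form inversion.)
δ = d·√(n/2) ⇒ n = 2(δ/d)² = 2 × (2.996 / 0.24)² = 311.75.
Round up to the next whole unit.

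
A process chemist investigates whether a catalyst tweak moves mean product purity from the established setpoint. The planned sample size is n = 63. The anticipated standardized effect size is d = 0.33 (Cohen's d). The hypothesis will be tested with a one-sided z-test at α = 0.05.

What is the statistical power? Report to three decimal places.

Power ≈ 0.835

Noncentrality parameter: δ = d·√n = 0.33 × √63 = 2.6193
Critical value for a one-sided test at α = 0.05: z_α = 1.645.
Power = Φ(δ − 1.645) = Φ(0.974) = 0.8351.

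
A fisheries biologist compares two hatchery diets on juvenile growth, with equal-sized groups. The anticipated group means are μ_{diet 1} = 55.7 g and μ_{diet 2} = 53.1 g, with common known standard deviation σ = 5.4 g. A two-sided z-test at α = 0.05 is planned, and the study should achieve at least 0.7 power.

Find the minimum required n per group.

Standardized effect: d = |μ_{diet 1} − μ_{diet 2}| / σ = |55.7 − 53.1| / 5.4 = 0.4815
For power 0.7 need Φ(δ − z_{0.025}) = 0.7, so δ = z_{0.025} + z_{0.30} = 1.960 + 0.524 = 2.484.
(Ignoring the negligible lower-tail rejection probability gives the usual closed-form inversion.)
δ = d·√(n/2) ⇒ n = 2(δ/d)² = 2 × (2.484 / 0.4815)² = 53.25.
Round up to the next whole unit.

n = 54 per group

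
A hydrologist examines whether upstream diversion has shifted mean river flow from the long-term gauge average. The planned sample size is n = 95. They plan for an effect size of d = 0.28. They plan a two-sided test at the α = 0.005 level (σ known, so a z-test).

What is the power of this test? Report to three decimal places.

Noncentrality parameter: δ = d·√n = 0.28 × √95 = 2.7291
Critical value for a two-sided test at α = 0.005: z_{α/2} = 2.807.
Power = Φ(δ − 2.807) + Φ(−δ − 2.807) = Φ(-0.078) + Φ(-5.536) = 0.4689 + 0.0000 = 0.4689.

Power ≈ 0.469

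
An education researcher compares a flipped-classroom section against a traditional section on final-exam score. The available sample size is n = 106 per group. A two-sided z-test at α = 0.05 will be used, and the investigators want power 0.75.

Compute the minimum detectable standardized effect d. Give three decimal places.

d ≈ 0.362

Required noncentrality: δ = z_{0.025} + z_{0.25} = 1.960 + 0.674 = 2.634.
(The second rejection-region term Φ(−δ − z_{α/2}) is negligible and dropped.)
δ = d·√(n/2) ⇒ d = δ/√(n/2) = 2.634/√(106/2) = 0.3619.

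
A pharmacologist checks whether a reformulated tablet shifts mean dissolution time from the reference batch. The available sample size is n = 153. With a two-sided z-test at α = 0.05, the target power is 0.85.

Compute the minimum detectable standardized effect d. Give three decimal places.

Required noncentrality: δ = z_{0.025} + z_{0.15} = 1.960 + 1.036 = 2.996.
(The second rejection-region term Φ(−δ − z_{α/2}) is negligible and dropped.)
δ = d·√n ⇒ d = δ/√n = 2.996/√153 = 0.2422.

d ≈ 0.242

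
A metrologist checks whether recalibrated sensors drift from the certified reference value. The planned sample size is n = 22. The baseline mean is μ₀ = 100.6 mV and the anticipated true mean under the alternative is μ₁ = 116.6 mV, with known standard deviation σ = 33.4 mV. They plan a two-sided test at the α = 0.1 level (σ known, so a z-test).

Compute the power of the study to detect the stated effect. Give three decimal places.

Power ≈ 0.726

Standardized effect: d = |μ₁ − μ₀| / σ = |116.6 − 100.6| / 33.4 = 0.4790
Noncentrality parameter: δ = d·√n = 0.4790 × √22 = 2.2469
Critical value for a two-sided test at α = 0.1: z_{α/2} = 1.645.
Power = Φ(δ − 1.645) + Φ(−δ − 1.645) = Φ(0.602) + Φ(-3.892) = 0.7264 + 0.0000 = 0.7265.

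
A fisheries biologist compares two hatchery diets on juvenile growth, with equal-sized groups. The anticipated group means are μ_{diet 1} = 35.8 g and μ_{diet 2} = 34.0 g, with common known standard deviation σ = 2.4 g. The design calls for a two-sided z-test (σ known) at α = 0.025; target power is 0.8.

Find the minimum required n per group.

n = 34 per group

Standardized effect: d = |μ_{diet 1} − μ_{diet 2}| / σ = |35.8 − 34.0| / 2.4 = 0.7500
Set Φ(δ − 2.241) = 0.8; then δ − 2.241 = Φ⁻¹(0.8) = 0.842, giving δ = 3.083.
(The Φ(−δ − z_{α/2}) term is vanishingly small for δ > 0 and is dropped in the standard sample-size formula.)
δ = d·√(n/2) ⇒ n = 2(δ/d)² = 2 × (3.083 / 0.7500)² = 33.80.
Rounding up, n = 34 per group.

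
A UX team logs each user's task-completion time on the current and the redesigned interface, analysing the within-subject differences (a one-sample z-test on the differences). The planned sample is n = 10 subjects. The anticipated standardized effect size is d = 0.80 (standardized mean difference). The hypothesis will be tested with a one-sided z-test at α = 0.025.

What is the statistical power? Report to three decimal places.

Power ≈ 0.716

Noncentrality parameter: δ = d·√n = 0.80 × √10 = 2.5298
One-sided α = 0.025 → critical value z_{0.025} = 1.960.
Power = Φ(δ − 1.960) = Φ(0.570) = 0.7156.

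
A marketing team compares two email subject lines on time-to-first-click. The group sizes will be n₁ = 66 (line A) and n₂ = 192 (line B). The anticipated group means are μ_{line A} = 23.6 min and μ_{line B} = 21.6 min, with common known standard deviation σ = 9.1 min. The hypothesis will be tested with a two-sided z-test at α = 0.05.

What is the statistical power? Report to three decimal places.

Standardized effect: d = |μ_{line A} − μ_{line B}| / σ = |23.6 − 21.6| / 9.1 = 0.2198
Noncentrality parameter: λ = d / √(1/n₁ + 1/n₂) = 0.2198 / √(1/66 + 1/192) = 1.5403
Critical value for a two-sided test at α = 0.05: z_{α/2} = 1.960.
Power = Φ(λ − 1.960) + Φ(−λ − 1.960) = Φ(-0.420) + Φ(-3.500) = 0.3374 + 0.0002 = 0.3376.

Power ≈ 0.338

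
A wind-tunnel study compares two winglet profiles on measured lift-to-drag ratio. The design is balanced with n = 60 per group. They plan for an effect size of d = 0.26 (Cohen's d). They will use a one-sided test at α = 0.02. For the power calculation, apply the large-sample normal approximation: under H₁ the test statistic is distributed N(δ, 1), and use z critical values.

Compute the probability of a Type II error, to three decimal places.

Noncentrality parameter: λ = d·√(n/2) = 0.26 × √(60/2) = 1.4241
One-sided α = 0.02 → critical value z_{0.02} = 2.054.
Power = Φ(λ − 2.054) = Φ(-0.630) = 0.2645.
Type II error: β = 1 − power = 1 − 0.2645 = 0.7355.

β ≈ 0.736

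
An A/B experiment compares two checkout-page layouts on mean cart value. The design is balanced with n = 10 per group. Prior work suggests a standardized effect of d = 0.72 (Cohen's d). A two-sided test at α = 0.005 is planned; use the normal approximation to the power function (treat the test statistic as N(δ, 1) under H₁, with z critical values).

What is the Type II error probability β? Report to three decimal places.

β ≈ 0.884

Noncentrality parameter: δ = d·√(n/2) = 0.72 × √(10/2) = 1.6100
Two-sided α = 0.005 → critical value z_{0.0025} = 2.807.
Power = Φ(δ − 2.807) + Φ(−δ − 2.807) = Φ(-1.197) + Φ(-4.417) = 0.1156 + 0.0000 = 0.1156.
Type II error: β = 1 − power = 1 − 0.1156 = 0.8844.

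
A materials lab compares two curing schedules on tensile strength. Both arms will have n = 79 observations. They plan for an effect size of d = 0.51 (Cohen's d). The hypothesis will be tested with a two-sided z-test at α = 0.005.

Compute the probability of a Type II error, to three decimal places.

β ≈ 0.345

Noncentrality parameter: δ = d·√(n/2) = 0.51 × √(79/2) = 3.2053
Critical value for a two-sided test at α = 0.005: z_{α/2} = 2.807.
Power = Φ(δ − 2.807) + Φ(−δ − 2.807) = Φ(0.398) + Φ(-6.012) = 0.6548 + 0.0000 = 0.6548.
Type II error: β = 1 − power = 1 − 0.6548 = 0.3452.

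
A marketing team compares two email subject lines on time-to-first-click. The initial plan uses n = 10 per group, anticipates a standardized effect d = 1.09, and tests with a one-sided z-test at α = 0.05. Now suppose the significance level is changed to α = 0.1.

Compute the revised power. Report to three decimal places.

δ = d·√(n/2) = 1.09 × √(10/2) = 2.4373 (unchanged). New critical value: z_{0.1} = 1.282.
Revised power = Φ(δ − 1.282) = Φ(1.156) = 0.8761.

Power ≈ 0.876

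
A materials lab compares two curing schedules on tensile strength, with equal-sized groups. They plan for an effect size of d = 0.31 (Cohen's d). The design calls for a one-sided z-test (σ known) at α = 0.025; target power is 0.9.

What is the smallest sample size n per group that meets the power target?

For power 0.9 need Φ(δ − z_{0.025}) = 0.9, so δ = z_{0.025} + z_{0.10} = 1.960 + 1.282 = 3.242.
δ = d·√(n/2) ⇒ n = 2(δ/d)² = 2 × (3.242 / 0.31)² = 218.68.
Round up to the next whole unit.

n = 219 per group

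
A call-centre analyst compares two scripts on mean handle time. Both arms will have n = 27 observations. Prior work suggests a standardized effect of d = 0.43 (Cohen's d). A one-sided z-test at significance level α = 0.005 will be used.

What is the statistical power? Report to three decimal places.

Power ≈ 0.160

Noncentrality parameter: δ = d·√(n/2) = 0.43 × √(27/2) = 1.5799
One-sided α = 0.005 → critical value z_{0.005} = 2.576.
Power = P(Z > 2.576 − δ) = Φ(-0.996) = 0.1596.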